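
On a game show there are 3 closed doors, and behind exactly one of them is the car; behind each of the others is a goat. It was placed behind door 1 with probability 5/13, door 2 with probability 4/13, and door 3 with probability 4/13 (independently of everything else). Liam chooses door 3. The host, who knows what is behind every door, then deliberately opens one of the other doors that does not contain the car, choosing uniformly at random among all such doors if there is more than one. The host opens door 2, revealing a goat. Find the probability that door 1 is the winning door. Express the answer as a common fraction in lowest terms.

5/7

Consider each possible location of the car in turn.
If it is behind door 1 (prior 5/13): the host has no choice, probability 1; weight (5/13)·1 = 5/13.
If it is behind door 2 (prior 4/13): the host opened door 2, so this case is ruled out; weight (4/13)·0 = 0.
If it is behind door 3 (prior 4/13): the host has 2 equally likely choices, so probability 1/2; weight (4/13)·(1/2) = 2/13.
The weights sum to 7/13.
So P(the car behind door 1 | the host opened door 2) = (5/13) / (7/13) = 5/7.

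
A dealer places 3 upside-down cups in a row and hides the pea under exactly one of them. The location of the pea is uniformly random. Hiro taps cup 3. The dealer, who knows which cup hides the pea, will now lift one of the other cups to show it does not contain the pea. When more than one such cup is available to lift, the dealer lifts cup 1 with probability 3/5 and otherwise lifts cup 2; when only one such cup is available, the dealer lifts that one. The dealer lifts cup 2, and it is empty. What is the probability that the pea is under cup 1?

5/7

Apply Bayes' rule, conditioning on where the pea actually is.
If it is under cup 1 (prior 1/3): only cup 2 is available, probability 1; weight (1/3)·1 = 1/3.
If it is under cup 2 (prior 1/3): the dealer opened cup 2, so this case is ruled out; weight (1/3)·0 = 0.
If it is under cup 3 (prior 1/3): cup 1 is available but not opened, probability 2/5; weight (1/3)·(2/5) = 2/15.
The weights sum to 7/15.
So P(the pea under cup 1 | the dealer opened cup 2) = (1/3) / (7/15) = 5/7.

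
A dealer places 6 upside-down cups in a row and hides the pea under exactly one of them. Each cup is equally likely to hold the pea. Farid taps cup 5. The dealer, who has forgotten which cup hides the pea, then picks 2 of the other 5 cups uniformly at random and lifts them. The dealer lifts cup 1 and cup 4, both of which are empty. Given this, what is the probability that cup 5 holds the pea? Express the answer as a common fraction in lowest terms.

1/4

Apply Bayes' rule, conditioning on where the pea actually is.
If it is under either of cups 1 and 4 (prior 1/6 each): that cup was opened and seen not to hold the prize — ruled out; weight (1/6)·0 = 0 each.
If it is under any of cups 2, 3, 5, and 6 (prior 1/6 each): the dealer picks exactly this set with probability 1/10 regardless, and none is the prize; weight (1/6)·(1/10) = 1/60 each.
The weights sum to 1/15.
So P(the pea under cup 5 | the dealer opened cup 1 and cup 4) = (1/60) / (1/15) = 1/4.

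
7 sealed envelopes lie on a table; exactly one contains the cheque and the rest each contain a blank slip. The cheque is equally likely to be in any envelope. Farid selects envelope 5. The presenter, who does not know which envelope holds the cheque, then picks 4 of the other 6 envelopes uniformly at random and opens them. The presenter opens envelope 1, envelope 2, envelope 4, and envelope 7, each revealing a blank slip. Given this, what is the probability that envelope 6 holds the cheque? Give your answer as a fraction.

1/3

Consider each possible location of the cheque in turn.
If it is in any of envelopes 1, 2, 4, and 7 (prior 1/7 each): that envelope was opened and seen not to hold the prize — ruled out; weight (1/7)·0 = 0 each.
If it is in any of envelopes 3, 5, and 6 (prior 1/7 each): the presenter picks exactly this set with probability 1/15 regardless, and none is the prize; weight (1/7)·(1/15) = 1/105 each.
The weights sum to 1/35.
So P(the cheque in envelope 6 | the presenter opened envelope 1, envelope 2, envelope 4, and envelope 7) = (1/105) / (1/35) = 1/3.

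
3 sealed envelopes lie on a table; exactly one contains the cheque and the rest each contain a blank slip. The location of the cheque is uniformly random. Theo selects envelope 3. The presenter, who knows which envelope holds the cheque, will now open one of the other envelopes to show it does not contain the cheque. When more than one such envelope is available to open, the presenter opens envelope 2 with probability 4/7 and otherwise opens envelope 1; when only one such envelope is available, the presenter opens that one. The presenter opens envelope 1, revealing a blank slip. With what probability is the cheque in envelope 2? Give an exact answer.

7/10

Apply Bayes' rule, conditioning on where the cheque actually is.
If it is in envelope 1 (prior 1/3): the presenter opened envelope 1, so this case is ruled out; weight (1/3)·0 = 0.
If it is in envelope 2 (prior 1/3): only envelope 1 is available, probability 1; weight (1/3)·1 = 1/3.
If it is in envelope 3 (prior 1/3): envelope 2 is available but not opened, probability 3/7; weight (1/3)·(3/7) = 1/7.
The weights sum to 10/21.
So P(the cheque in envelope 2 | the presenter opened envelope 1) = (1/3) / (10/21) = 7/10.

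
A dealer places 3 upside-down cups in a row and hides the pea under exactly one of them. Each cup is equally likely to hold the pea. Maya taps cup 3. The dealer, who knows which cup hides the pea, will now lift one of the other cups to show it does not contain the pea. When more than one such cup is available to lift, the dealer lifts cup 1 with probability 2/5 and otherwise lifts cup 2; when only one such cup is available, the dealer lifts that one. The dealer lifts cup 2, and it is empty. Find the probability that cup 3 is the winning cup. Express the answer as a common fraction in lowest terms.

3/8

Apply Bayes' rule, conditioning on where the pea actually is.
If it is under cup 1 (prior 1/3): only cup 2 is available, probability 1; weight (1/3)·1 = 1/3.
If it is under cup 2 (prior 1/3): the dealer opened cup 2, so this case is ruled out; weight (1/3)·0 = 0.
If it is under cup 3 (prior 1/3): cup 1 is available but not opened, probability 3/5; weight (1/3)·(3/5) = 1/5.
The weights sum to 8/15.
So P(the pea under cup 3 | the dealer opened cup 2) = (1/5) / (8/15) = 3/8.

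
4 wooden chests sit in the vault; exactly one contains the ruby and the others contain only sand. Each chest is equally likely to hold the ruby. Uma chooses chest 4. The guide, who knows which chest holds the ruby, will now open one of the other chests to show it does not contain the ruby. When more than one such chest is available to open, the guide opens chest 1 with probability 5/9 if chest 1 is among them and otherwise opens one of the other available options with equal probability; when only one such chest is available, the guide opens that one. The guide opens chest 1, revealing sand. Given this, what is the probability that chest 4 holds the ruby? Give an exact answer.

Apply Bayes' rule, conditioning on where the ruby actually is.
If it is in chest 1 (prior 1/4): the guide opened chest 1, so this case is ruled out; weight (1/4)·0 = 0.
If it is in any of chests 2, 3, and 4 (prior 1/4 each): chest 1 is available, opened with probability 5/9; weight (1/4)·(5/9) = 5/36 each.
The weights sum to 5/12.
So P(the ruby in chest 4 | the guide opened chest 1) = (5/36) / (5/12) = 1/3.

1/3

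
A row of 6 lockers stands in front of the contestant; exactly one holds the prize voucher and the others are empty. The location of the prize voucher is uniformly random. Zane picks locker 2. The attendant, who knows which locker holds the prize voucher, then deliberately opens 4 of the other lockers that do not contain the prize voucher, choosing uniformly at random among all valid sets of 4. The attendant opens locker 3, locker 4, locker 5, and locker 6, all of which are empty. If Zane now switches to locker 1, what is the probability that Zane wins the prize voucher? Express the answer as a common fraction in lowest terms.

5/6

Condition on the true location of the prize voucher.
If it is in locker 1 (prior 1/6): the attendant has no choice, probability 1; weight (1/6)·1 = 1/6.
If it is in locker 2 (prior 1/6): the attendant has 5 equally likely choices, so probability 1/5; weight (1/6)·(1/5) = 1/30.
If it is in any of lockers 3, 4, 5, and 6 (prior 1/6 each): that locker was opened and seen not to hold the prize — ruled out; weight (1/6)·0 = 0 each.
The weights sum to 1/5.
So P(the prize voucher in locker 1 | the attendant opened locker 3, locker 4, locker 5, and locker 6) = (1/6) / (1/5) = 5/6.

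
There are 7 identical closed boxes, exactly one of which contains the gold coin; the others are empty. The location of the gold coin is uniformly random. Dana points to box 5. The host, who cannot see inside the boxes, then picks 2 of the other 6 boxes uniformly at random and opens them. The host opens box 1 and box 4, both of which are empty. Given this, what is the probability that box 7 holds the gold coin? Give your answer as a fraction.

Apply Bayes' rule, conditioning on where the gold coin actually is.
If it is in either of boxes 1 and 4 (prior 1/7 each): that box was opened and seen not to hold the prize — ruled out; weight (1/7)·0 = 0 each.
If it is in any of boxes 2, 3, 5, 6, and 7 (prior 1/7 each): the host picks exactly this set with probability 1/15 regardless, and none is the prize; weight (1/7)·(1/15) = 1/105 each.
The weights sum to 1/21.
So P(the gold coin in box 7 | the host opened box 1 and box 4) = (1/105) / (1/21) = 1/5.

1/5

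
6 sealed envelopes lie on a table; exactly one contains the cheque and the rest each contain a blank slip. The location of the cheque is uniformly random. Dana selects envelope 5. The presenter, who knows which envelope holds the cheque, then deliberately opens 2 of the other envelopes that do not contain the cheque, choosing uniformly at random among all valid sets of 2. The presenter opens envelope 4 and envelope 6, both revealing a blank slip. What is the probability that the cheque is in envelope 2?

5/18

Consider each possible location of the cheque in turn.
If it is in any of envelopes 1, 2, and 3 (prior 1/6 each): the presenter has 6 equally likely choices, so probability 1/6; weight (1/6)·(1/6) = 1/36 each.
If it is in either of envelopes 4 and 6 (prior 1/6 each): that envelope was opened and seen not to hold the prize — ruled out; weight (1/6)·0 = 0 each.
If it is in envelope 5 (prior 1/6): the presenter has 10 equally likely choices, so probability 1/10; weight (1/6)·(1/10) = 1/60.
The weights sum to 1/10.
So P(the cheque in envelope 2 | the presenter opened envelope 4 and envelope 6) = (1/36) / (1/10) = 5/18.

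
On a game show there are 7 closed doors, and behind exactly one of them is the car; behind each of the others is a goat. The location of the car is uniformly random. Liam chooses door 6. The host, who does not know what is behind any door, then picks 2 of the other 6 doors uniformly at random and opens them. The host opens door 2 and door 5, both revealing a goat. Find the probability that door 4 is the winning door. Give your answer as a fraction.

Because the host chose which doors to open without knowing where the car is, the choice is independent of the prize location. Learning that none of the 2 opened doors holds the car simply rules out those 2 locations and leaves the remaining 5 doors still equally likely by symmetry.
So P(the car behind door 4) = 1/5.

1/5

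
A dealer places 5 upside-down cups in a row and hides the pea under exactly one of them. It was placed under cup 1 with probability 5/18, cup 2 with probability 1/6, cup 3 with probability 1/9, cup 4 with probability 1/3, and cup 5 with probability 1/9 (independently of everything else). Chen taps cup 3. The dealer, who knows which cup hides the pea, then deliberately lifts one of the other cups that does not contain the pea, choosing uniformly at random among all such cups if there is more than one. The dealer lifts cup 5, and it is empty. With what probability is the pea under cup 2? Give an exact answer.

6/31

Apply Bayes' rule, conditioning on where the pea actually is.
If it is under cup 1 (prior 5/18): the dealer has 3 equally likely choices, so probability 1/3; weight (5/18)·(1/3) = 5/54.
If it is under cup 2 (prior 1/6): the dealer has 3 equally likely choices, so probability 1/3; weight (1/6)·(1/3) = 1/18.
If it is under cup 3 (prior 1/9): the dealer has 4 equally likely choices, so probability 1/4; weight (1/9)·(1/4) = 1/36.
If it is under cup 4 (prior 1/3): the dealer has 3 equally likely choices, so probability 1/3; weight (1/3)·(1/3) = 1/9.
If it is under cup 5 (prior 1/9): the dealer opened cup 5, so this case is ruled out; weight (1/9)·0 = 0.
The weights sum to 31/108.
So P(the pea under cup 2 | the dealer opened cup 5) = (1/18) / (31/108) = 6/31.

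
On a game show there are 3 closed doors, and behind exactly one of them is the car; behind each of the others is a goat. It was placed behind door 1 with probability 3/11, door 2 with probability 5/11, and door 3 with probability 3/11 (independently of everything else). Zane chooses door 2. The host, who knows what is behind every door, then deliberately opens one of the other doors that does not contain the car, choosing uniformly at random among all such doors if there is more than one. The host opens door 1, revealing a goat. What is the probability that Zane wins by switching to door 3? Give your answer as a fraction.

Condition on the true location of the car.
If it is behind door 1 (prior 3/11): the host opened door 1, so this case is ruled out; weight (3/11)·0 = 0.
If it is behind door 2 (prior 5/11): the host has 2 equally likely choices, so probability 1/2; weight (5/11)·(1/2) = 5/22.
If it is behind door 3 (prior 3/11): the host has no choice, probability 1; weight (3/11)·1 = 3/11.
The weights sum to 1/2.
So P(the car behind door 3 | the host opened door 1) = (3/11) / (1/2) = 6/11.

6/11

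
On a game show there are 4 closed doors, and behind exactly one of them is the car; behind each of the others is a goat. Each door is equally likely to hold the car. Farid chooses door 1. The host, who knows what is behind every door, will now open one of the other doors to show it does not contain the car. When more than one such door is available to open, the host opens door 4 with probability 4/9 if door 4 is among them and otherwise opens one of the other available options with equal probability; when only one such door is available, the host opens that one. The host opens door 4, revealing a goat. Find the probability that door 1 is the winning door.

1/3

Apply Bayes' rule, conditioning on where the car actually is.
If it is behind any of doors 1, 2, and 3 (prior 1/4 each): door 4 is available, opened with probability 4/9; weight (1/4)·(4/9) = 1/9 each.
If it is behind door 4 (prior 1/4): the host opened door 4, so this case is ruled out; weight (1/4)·0 = 0.
The weights sum to 1/3.
So P(the car behind door 1 | the host opened door 4) = (1/9) / (1/3) = 1/3.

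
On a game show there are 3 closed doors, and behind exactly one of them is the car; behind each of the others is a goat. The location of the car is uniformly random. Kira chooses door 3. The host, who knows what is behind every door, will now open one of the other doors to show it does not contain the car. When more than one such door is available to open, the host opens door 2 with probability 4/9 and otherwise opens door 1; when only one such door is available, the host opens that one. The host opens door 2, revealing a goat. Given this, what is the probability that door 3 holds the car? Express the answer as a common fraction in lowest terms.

4/13

Consider each possible location of the car in turn.
If it is behind door 1 (prior 1/3): only door 2 is available, probability 1; weight (1/3)·1 = 1/3.
If it is behind door 2 (prior 1/3): the host opened door 2, so this case is ruled out; weight (1/3)·0 = 0.
If it is behind door 3 (prior 1/3): door 2 is available, opened with probability 4/9; weight (1/3)·(4/9) = 4/27.
The weights sum to 13/27.
So P(the car behind door 3 | the host opened door 2) = (4/27) / (13/27) = 4/13.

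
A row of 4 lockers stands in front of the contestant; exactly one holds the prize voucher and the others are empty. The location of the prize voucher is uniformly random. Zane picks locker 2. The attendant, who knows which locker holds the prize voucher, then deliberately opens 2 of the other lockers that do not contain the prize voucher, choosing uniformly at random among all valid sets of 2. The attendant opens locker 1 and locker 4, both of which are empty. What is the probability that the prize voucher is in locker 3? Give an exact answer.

Apply Bayes' rule, conditioning on where the prize voucher actually is.
If it is in either of lockers 1 and 4 (prior 1/4 each): that locker was opened and seen not to hold the prize — ruled out; weight (1/4)·0 = 0 each.
If it is in locker 2 (prior 1/4): the attendant has 3 equally likely choices, so probability 1/3; weight (1/4)·(1/3) = 1/12.
If it is in locker 3 (prior 1/4): the attendant has no choice, probability 1; weight (1/4)·1 = 1/4.
The weights sum to 1/3.
So P(the prize voucher in locker 3 | the attendant opened locker 1 and locker 4) = (1/4) / (1/3) = 3/4.

3/4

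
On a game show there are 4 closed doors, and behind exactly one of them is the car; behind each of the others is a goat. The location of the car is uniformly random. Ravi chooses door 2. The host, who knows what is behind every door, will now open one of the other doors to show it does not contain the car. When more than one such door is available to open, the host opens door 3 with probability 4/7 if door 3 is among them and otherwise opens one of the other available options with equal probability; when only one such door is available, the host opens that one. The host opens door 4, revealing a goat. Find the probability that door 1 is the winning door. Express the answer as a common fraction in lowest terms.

Consider each possible location of the car in turn.
If it is behind door 1 (prior 1/4): door 3 is available but not opened, probability 3/7; weight (1/4)·(3/7) = 3/28.
If it is behind door 2 (prior 1/4): door 3 is available but not opened; door 4 gets probability (1 − 4/7)/2 = 3/14; weight (1/4)·(3/14) = 3/56.
If it is behind door 3 (prior 1/4): door 3 holds the prize so is unavailable; the host chooses uniformly among the 2 others, probability 1/2; weight (1/4)·(1/2) = 1/8.
If it is behind door 4 (prior 1/4): the host opened door 4, so this case is ruled out; weight (1/4)·0 = 0.
The weights sum to 2/7.
So P(the car behind door 1 | the host opened door 4) = (3/28) / (2/7) = 3/8.

3/8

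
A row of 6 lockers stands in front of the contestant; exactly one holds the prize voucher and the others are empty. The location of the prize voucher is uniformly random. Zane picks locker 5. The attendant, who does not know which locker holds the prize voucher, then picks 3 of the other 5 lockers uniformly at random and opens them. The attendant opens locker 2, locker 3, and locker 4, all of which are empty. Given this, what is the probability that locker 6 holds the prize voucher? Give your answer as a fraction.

1/3

Because the attendant chose which lockers to open without knowing where the prize voucher is, the choice is independent of the prize location. Learning that none of the 3 opened lockers holds the prize voucher simply rules out those 3 locations and leaves the remaining 3 lockers still equally likely by symmetry.
So P(the prize voucher in locker 6) = 1/3.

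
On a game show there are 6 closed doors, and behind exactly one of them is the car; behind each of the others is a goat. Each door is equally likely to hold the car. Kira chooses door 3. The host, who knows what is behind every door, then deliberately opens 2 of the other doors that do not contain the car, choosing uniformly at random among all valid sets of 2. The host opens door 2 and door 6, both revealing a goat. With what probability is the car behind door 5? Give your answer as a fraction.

5/18

Condition on the true location of the car.
If it is behind any of doors 1, 4, and 5 (prior 1/6 each): the host has 6 equally likely choices, so probability 1/6; weight (1/6)·(1/6) = 1/36 each.
If it is behind either of doors 2 and 6 (prior 1/6 each): that door was opened and seen not to hold the prize — ruled out; weight (1/6)·0 = 0 each.
If it is behind door 3 (prior 1/6): the host has 10 equally likely choices, so probability 1/10; weight (1/6)·(1/10) = 1/60.
The weights sum to 1/10.
So P(the car behind door 5 | the host opened door 2 and door 6) = (1/36) / (1/10) = 5/18.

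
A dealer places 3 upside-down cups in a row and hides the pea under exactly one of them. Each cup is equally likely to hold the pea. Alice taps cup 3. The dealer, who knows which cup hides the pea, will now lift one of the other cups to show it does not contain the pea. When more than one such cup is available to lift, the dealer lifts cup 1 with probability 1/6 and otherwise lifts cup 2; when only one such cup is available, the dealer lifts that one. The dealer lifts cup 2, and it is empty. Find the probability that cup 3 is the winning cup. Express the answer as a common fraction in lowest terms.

5/11

Condition on the true location of the pea.
If it is under cup 1 (prior 1/3): only cup 2 is available, probability 1; weight (1/3)·1 = 1/3.
If it is under cup 2 (prior 1/3): the dealer opened cup 2, so this case is ruled out; weight (1/3)·0 = 0.
If it is under cup 3 (prior 1/3): cup 1 is available but not opened, probability 5/6; weight (1/3)·(5/6) = 5/18.
The weights sum to 11/18.
So P(the pea under cup 3 | the dealer opened cup 2) = (5/18) / (11/18) = 5/11.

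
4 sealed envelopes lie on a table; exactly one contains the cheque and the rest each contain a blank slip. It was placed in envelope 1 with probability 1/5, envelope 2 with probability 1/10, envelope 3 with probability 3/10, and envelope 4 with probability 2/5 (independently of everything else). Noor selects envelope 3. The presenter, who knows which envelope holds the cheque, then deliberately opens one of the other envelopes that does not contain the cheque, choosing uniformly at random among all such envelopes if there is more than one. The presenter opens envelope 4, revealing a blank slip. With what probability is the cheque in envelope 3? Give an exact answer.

2/5

Condition on the true location of the cheque.
If it is in envelope 1 (prior 1/5): the presenter has 2 equally likely choices, so probability 1/2; weight (1/5)·(1/2) = 1/10.
If it is in envelope 2 (prior 1/10): the presenter has 2 equally likely choices, so probability 1/2; weight (1/10)·(1/2) = 1/20.
If it is in envelope 3 (prior 3/10): the presenter has 3 equally likely choices, so probability 1/3; weight (3/10)·(1/3) = 1/10.
If it is in envelope 4 (prior 2/5): the presenter opened envelope 4, so this case is ruled out; weight (2/5)·0 = 0.
The weights sum to 1/4.
So P(the cheque in envelope 3 | the presenter opened envelope 4) = (1/10) / (1/4) = 2/5.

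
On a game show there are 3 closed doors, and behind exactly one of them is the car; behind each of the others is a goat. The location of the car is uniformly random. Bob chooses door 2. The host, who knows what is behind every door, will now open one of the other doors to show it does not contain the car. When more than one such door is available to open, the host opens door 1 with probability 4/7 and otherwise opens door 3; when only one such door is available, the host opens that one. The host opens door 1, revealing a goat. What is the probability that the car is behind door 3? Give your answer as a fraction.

Apply Bayes' rule, conditioning on where the car actually is.
If it is behind door 1 (prior 1/3): the host opened door 1, so this case is ruled out; weight (1/3)·0 = 0.
If it is behind door 2 (prior 1/3): door 1 is available, opened with probability 4/7; weight (1/3)·(4/7) = 4/21.
If it is behind door 3 (prior 1/3): only door 1 is available, probability 1; weight (1/3)·1 = 1/3.
The weights sum to 11/21.
So P(the car behind door 3 | the host opened door 1) = (1/3) / (11/21) = 7/11.

7/11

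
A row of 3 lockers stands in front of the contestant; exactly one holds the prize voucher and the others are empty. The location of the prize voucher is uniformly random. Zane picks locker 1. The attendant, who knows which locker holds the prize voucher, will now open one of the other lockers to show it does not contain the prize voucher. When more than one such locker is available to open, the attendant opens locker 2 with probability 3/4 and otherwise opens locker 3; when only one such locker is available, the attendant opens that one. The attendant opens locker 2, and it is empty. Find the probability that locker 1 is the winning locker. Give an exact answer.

3/7

Consider each possible location of the prize voucher in turn.
If it is in locker 1 (prior 1/3): locker 2 is available, opened with probability 3/4; weight (1/3)·(3/4) = 1/4.
If it is in locker 2 (prior 1/3): the attendant opened locker 2, so this case is ruled out; weight (1/3)·0 = 0.
If it is in locker 3 (prior 1/3): only locker 2 is available, probability 1; weight (1/3)·1 = 1/3.
The weights sum to 7/12.
So P(the prize voucher in locker 1 | the attendant opened locker 2) = (1/4) / (7/12) = 3/7.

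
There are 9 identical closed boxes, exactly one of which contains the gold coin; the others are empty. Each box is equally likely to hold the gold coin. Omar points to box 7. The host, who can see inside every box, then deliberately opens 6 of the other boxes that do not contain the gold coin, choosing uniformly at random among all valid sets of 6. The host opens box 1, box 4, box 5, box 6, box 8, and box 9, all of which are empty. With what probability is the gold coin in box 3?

Consider each possible location of the gold coin in turn.
If it is in any of boxes 1, 4, 5, 6, 8, and 9 (prior 1/9 each): that box was opened and seen not to hold the prize — ruled out; weight (1/9)·0 = 0 each.
If it is in either of boxes 2 and 3 (prior 1/9 each): the host has 7 equally likely choices, so probability 1/7; weight (1/9)·(1/7) = 1/63 each.
If it is in box 7 (prior 1/9): the host has 28 equally likely choices, so probability 1/28; weight (1/9)·(1/28) = 1/252.
The weights sum to 1/28.
So P(the gold coin in box 3 | the host opened box 1, box 4, box 5, box 6, box 8, and box 9) = (1/63) / (1/28) = 4/9.

4/9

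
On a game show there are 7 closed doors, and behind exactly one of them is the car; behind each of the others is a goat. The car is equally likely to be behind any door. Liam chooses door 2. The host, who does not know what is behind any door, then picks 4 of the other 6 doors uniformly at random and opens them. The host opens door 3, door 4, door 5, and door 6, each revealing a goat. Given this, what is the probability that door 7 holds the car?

Consider each possible location of the car in turn.
If it is behind any of doors 1, 2, and 7 (prior 1/7 each): the host picks exactly this set with probability 1/15 regardless, and none is the prize; weight (1/7)·(1/15) = 1/105 each.
If it is behind any of doors 3, 4, 5, and 6 (prior 1/7 each): that door was opened and seen not to hold the prize — ruled out; weight (1/7)·0 = 0 each.
The weights sum to 1/35.
So P(the car behind door 7 | the host opened door 3, door 4, door 5, and door 6) = (1/105) / (1/35) = 1/3.

1/3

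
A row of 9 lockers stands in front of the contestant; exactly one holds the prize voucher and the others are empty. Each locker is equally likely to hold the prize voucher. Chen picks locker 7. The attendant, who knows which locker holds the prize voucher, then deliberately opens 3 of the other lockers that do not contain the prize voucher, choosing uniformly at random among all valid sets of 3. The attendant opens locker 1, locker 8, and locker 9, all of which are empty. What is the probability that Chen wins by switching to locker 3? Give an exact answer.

Condition on the true location of the prize voucher.
If it is in any of lockers 1, 8, and 9 (prior 1/9 each): that locker was opened and seen not to hold the prize — ruled out; weight (1/9)·0 = 0 each.
If it is in any of lockers 2, 3, 4, 5, and 6 (prior 1/9 each): the attendant has 35 equally likely choices, so probability 1/35; weight (1/9)·(1/35) = 1/315 each.
If it is in locker 7 (prior 1/9): the attendant has 56 equally likely choices, so probability 1/56; weight (1/9)·(1/56) = 1/504.
The weights sum to 1/56.
So P(the prize voucher in locker 3 | the attendant opened locker 1, locker 8, and locker 9) = (1/315) / (1/56) = 8/45.

8/45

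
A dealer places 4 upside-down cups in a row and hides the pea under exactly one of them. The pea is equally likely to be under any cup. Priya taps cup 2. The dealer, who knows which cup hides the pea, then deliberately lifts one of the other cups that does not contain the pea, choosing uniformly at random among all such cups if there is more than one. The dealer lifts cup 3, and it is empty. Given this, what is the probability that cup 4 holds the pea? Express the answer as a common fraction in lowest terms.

Condition on the true location of the pea.
If it is under either of cups 1 and 4 (prior 1/4 each): the dealer has 2 equally likely choices, so probability 1/2; weight (1/4)·(1/2) = 1/8 each.
If it is under cup 2 (prior 1/4): the dealer has 3 equally likely choices, so probability 1/3; weight (1/4)·(1/3) = 1/12.
If it is under cup 3 (prior 1/4): the dealer opened cup 3, so this case is ruled out; weight (1/4)·0 = 0.
The weights sum to 1/3.
So P(the pea under cup 4 | the dealer opened cup 3) = (1/8) / (1/3) = 3/8.

3/8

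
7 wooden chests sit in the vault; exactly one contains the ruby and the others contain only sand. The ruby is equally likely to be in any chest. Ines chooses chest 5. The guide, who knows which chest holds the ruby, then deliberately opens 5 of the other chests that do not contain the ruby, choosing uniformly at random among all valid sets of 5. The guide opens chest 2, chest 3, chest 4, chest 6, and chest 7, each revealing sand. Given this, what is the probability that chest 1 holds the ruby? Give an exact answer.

6/7

Condition on the true location of the ruby.
If it is in chest 1 (prior 1/7): the guide has no choice, probability 1; weight (1/7)·1 = 1/7.
If it is in any of chests 2, 3, 4, 6, and 7 (prior 1/7 each): that chest was opened and seen not to hold the prize — ruled out; weight (1/7)·0 = 0 each.
If it is in chest 5 (prior 1/7): the guide has 6 equally likely choices, so probability 1/6; weight (1/7)·(1/6) = 1/42.
The weights sum to 1/6.
So P(the ruby in chest 1 | the guide opened chest 2, chest 3, chest 4, chest 6, and chest 7) = (1/7) / (1/6) = 6/7.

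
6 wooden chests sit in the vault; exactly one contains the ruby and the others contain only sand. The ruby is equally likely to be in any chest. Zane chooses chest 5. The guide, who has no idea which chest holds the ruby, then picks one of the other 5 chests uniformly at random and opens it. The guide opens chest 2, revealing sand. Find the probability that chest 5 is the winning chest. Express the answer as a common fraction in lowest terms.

Apply Bayes' rule, conditioning on where the ruby actually is.
If it is in any of chests 1, 3, 4, 5, and 6 (prior 1/6 each): the guide picks chest 2 with probability 1/5 regardless, and it is not the prize; weight (1/6)·(1/5) = 1/30 each.
If it is in chest 2 (prior 1/6): the guide opened chest 2, so this case is ruled out; weight (1/6)·0 = 0.
The weights sum to 1/6.
So P(the ruby in chest 5 | the guide opened chest 2) = (1/30) / (1/6) = 1/5.

1/5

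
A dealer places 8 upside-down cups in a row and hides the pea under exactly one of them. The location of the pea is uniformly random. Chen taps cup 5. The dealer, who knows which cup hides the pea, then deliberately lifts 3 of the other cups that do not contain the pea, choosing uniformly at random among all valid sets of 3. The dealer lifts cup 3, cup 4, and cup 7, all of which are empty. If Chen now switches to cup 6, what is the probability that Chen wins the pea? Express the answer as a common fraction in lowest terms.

Condition on the true location of the pea.
If it is under any of cups 1, 2, 6, and 8 (prior 1/8 each): the dealer has 20 equally likely choices, so probability 1/20; weight (1/8)·(1/20) = 1/160 each.
If it is under any of cups 3, 4, and 7 (prior 1/8 each): that cup was opened and seen not to hold the prize — ruled out; weight (1/8)·0 = 0 each.
If it is under cup 5 (prior 1/8): the dealer has 35 equally likely choices, so probability 1/35; weight (1/8)·(1/35) = 1/280.
The weights sum to 1/35.
So P(the pea under cup 6 | the dealer opened cup 3, cup 4, and cup 7) = (1/160) / (1/35) = 7/32.

7/32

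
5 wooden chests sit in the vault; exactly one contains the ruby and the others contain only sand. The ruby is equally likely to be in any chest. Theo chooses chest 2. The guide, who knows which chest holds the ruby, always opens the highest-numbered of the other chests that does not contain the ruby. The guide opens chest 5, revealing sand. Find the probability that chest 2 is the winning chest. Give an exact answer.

Apply Bayes' rule, conditioning on where the ruby actually is.
If it is in any of chests 1, 2, 3, and 4 (prior 1/5 each): chest 5 is the highest-numbered option available, probability 1; weight (1/5)·1 = 1/5 each.
If it is in chest 5 (prior 1/5): the guide opened chest 5, so this case is ruled out; weight (1/5)·0 = 0.
The weights sum to 4/5.
So P(the ruby in chest 2 | the guide opened chest 5) = (1/5) / (4/5) = 1/4.

1/4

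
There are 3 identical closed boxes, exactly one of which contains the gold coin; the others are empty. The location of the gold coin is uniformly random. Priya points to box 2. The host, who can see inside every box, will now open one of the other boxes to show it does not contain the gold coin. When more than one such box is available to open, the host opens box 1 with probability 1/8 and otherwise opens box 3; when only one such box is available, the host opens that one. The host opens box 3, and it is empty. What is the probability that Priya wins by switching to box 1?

Consider each possible location of the gold coin in turn.
If it is in box 1 (prior 1/3): only box 3 is available, probability 1; weight (1/3)·1 = 1/3.
If it is in box 2 (prior 1/3): box 1 is available but not opened, probability 7/8; weight (1/3)·(7/8) = 7/24.
If it is in box 3 (prior 1/3): the host opened box 3, so this case is ruled out; weight (1/3)·0 = 0.
The weights sum to 5/8.
So P(the gold coin in box 1 | the host opened box 3) = (1/3) / (5/8) = 8/15.

8/15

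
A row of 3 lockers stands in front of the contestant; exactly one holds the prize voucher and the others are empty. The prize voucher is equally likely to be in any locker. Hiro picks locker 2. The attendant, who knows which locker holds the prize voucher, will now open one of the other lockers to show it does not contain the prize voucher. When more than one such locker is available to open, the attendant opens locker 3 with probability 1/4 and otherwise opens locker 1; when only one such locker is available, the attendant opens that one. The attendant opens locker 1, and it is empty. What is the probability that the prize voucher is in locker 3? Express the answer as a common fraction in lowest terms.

Apply Bayes' rule, conditioning on where the prize voucher actually is.
If it is in locker 1 (prior 1/3): the attendant opened locker 1, so this case is ruled out; weight (1/3)·0 = 0.
If it is in locker 2 (prior 1/3): locker 3 is available but not opened, probability 3/4; weight (1/3)·(3/4) = 1/4.
If it is in locker 3 (prior 1/3): only locker 1 is available, probability 1; weight (1/3)·1 = 1/3.
The weights sum to 7/12.
So P(the prize voucher in locker 3 | the attendant opened locker 1) = (1/3) / (7/12) = 4/7.

4/7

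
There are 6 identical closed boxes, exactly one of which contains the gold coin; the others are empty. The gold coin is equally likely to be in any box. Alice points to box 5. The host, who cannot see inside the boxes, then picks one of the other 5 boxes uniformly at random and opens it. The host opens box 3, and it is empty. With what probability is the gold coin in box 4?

1/5

Because the host chose which box to open without knowing where the gold coin is, the choice is independent of the prize location. Learning that box 3 does not hold the gold coin simply rules out that one location and leaves the remaining 5 boxes still equally likely by symmetry.
So P(the gold coin in box 4) = 1/5.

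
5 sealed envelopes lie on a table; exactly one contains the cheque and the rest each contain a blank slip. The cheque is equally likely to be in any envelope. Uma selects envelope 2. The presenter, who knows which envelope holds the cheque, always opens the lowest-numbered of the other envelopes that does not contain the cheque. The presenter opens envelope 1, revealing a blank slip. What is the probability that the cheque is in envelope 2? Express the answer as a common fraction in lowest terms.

Apply Bayes' rule, conditioning on where the cheque actually is.
If it is in envelope 1 (prior 1/5): the presenter opened envelope 1, so this case is ruled out; weight (1/5)·0 = 0.
If it is in any of envelopes 2, 3, 4, and 5 (prior 1/5 each): envelope 1 is the lowest-numbered option available, probability 1; weight (1/5)·1 = 1/5 each.
The weights sum to 4/5.
So P(the cheque in envelope 2 | the presenter opened envelope 1) = (1/5) / (4/5) = 1/4.

1/4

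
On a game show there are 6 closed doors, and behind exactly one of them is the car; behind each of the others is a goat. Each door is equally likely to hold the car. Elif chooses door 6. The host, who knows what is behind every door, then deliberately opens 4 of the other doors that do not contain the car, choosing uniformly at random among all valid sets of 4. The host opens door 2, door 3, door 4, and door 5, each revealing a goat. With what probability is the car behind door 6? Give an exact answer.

Condition on the true location of the car.
If it is behind door 1 (prior 1/6): the host has no choice, probability 1; weight (1/6)·1 = 1/6.
If it is behind any of doors 2, 3, 4, and 5 (prior 1/6 each): that door was opened and seen not to hold the prize — ruled out; weight (1/6)·0 = 0 each.
If it is behind door 6 (prior 1/6): the host has 5 equally likely choices, so probability 1/5; weight (1/6)·(1/5) = 1/30.
The weights sum to 1/5.
So P(the car behind door 6 | the host opened door 2, door 3, door 4, and door 5) = (1/30) / (1/5) = 1/6.

1/6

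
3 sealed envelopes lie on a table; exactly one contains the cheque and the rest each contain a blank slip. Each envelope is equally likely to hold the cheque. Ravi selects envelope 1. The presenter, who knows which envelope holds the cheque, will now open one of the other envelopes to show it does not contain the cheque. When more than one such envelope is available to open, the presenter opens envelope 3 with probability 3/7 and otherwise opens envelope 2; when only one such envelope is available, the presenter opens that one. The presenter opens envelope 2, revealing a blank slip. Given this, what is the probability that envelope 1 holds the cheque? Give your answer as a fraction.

4/11

Consider each possible location of the cheque in turn.
If it is in envelope 1 (prior 1/3): envelope 3 is available but not opened, probability 4/7; weight (1/3)·(4/7) = 4/21.
If it is in envelope 2 (prior 1/3): the presenter opened envelope 2, so this case is ruled out; weight (1/3)·0 = 0.
If it is in envelope 3 (prior 1/3): only envelope 2 is available, probability 1; weight (1/3)·1 = 1/3.
The weights sum to 11/21.
So P(the cheque in envelope 1 | the presenter opened envelope 2) = (4/21) / (11/21) = 4/11.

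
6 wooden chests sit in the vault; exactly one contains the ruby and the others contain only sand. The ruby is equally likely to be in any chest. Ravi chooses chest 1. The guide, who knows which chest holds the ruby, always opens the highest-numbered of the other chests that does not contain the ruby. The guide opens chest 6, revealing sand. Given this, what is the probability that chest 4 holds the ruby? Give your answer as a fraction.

Condition on the true location of the ruby.
If it is in any of chests 1, 2, 3, 4, and 5 (prior 1/6 each): chest 6 is the highest-numbered option available, probability 1; weight (1/6)·1 = 1/6 each.
If it is in chest 6 (prior 1/6): the guide opened chest 6, so this case is ruled out; weight (1/6)·0 = 0.
The weights sum to 5/6.
So P(the ruby in chest 4 | the guide opened chest 6) = (1/6) / (5/6) = 1/5.

1/5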